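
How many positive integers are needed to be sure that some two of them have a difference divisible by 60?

61

Two integers differ by a multiple of 60 exactly when they share a remainder mod 60.
There are 60 residue classes mod 60, so 60 integers can all lie in distinct classes.
One more integer must repeat a residue, giving a difference divisible by 60. So n = 60 + 1 = 61.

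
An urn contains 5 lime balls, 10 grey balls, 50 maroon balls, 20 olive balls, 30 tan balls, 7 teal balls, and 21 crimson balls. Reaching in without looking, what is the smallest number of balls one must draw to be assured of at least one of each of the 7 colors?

139

The hardest color to obtain is lime: we could draw every other ball first — 143 − 5 = 138 balls — without a single lime one.
The next draw must be lime, so 138 + 1 = 139.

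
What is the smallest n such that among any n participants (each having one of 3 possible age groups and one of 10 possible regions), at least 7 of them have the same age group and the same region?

There are 3 × 10 = 30 (age group, region) combinations acting as pigeonholes.
With 30 × 6 = 180 participants we could place exactly 6 in each, with no (age group, region) pair reaching 7.
One more forces some (age group, region) pair to hold 7, so 180 + 1 = 181.

181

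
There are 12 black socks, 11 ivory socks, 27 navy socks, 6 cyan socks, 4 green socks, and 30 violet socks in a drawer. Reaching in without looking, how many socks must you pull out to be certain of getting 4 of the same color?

19

Treat the 6 colors as pigeonholes.
The worst case takes 3 socks of each color without reaching 4 of any: 6 × 3 = 18.
The next sock must bring some color to 4, so 18 + 1 = 19.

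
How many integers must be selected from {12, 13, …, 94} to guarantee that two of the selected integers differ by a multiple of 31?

Group the integers by remainder mod 31; there are 31 residue classes, each nonempty in this range.
Choosing one from each class (31 integers) avoids any shared remainder.
One more choice must repeat a class, so two differ by a multiple of 31. Hence 31 + 1 = 32.

32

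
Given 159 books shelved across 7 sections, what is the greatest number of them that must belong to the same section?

The 159 books fall into 7 sections.
If each of the 7 sections held at most 22, the total would be at most 7 × 22 = 154 < 159, a contradiction.
So at least one holds ⌈159/7⌉ = 23.

23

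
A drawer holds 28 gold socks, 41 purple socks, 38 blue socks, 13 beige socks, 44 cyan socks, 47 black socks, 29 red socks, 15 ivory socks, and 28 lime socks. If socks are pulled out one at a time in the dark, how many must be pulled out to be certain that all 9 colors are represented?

The hardest color to obtain is beige: we could draw every other sock first — 283 − 13 = 270 socks — without a single beige one.
The next draw must be beige, so 270 + 1 = 271.

271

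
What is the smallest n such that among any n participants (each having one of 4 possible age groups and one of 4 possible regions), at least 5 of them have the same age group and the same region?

There are 4 × 4 = 16 (age group, region) combinations acting as pigeonholes.
With 16 × 4 = 64 participants we could place exactly 4 in each, with no (age group, region) pair reaching 5.
One more forces some (age group, region) pair to hold 5, so 64 + 1 = 65.

65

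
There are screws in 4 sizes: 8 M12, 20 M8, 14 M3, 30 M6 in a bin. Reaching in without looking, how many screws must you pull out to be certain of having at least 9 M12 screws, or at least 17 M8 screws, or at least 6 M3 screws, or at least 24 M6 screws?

The worst case stops just short of every target: 8 M12, 16 M8, 5 M3, 23 M6 — 8 + 16 + 5 + 23 = 52 screws.
One more screw must push some size to its target, so 52 + 1 = 53.

53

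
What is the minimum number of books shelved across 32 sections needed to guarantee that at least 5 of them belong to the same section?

There are 32 sections acting as pigeonholes.
With 32 × 4 = 128 books we could place exactly 4 in each, with no class reaching 5.
One more forces some class to hold 5, so 128 + 1 = 129.

129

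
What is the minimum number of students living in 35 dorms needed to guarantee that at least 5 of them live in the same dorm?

There are 35 dorms acting as pigeonholes.
With 35 × 4 = 140 students we could place exactly 4 in each, with no class reaching 5.
One more forces some class to hold 5, so 140 + 1 = 141.

141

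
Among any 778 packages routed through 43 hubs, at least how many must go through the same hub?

The 778 packages fall into 43 hubs.
If each of the 43 hubs held at most 18, the total would be at most 43 × 18 = 774 < 778, a contradiction.
So at least one holds ⌈778/43⌉ = 19.

19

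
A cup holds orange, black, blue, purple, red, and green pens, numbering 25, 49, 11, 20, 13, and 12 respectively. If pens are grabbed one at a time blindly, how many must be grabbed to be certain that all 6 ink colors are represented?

The hardest ink color to obtain is blue: we could draw every other pen first — 130 − 11 = 119 pens — without a single blue one.
The next draw must be blue, so 119 + 1 = 120.

120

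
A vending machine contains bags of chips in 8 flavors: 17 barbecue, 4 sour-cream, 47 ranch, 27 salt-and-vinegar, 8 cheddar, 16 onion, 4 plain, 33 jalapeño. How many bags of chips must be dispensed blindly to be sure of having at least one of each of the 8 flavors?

The hardest flavor to obtain is sour-cream: we could draw every other bag of chips first — 156 − 4 = 152 bags of chips — without a single sour-cream one.
The next draw must be sour-cream, so 152 + 1 = 153.

153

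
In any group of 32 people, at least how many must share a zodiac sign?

The 32 people fall into 12 zodiac signs.
If each of the 12 zodiac signs held at most 2, the total would be at most 12 × 2 = 24 < 32, a contradiction.
So at least one holds ⌈32/12⌉ = 3.

3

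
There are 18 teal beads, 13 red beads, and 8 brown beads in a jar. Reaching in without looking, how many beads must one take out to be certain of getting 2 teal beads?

23

To avoid teal beads as long as possible, exhaust the other 2 colors first.
The worst case draws every non-teal bead first: 13 + 8 = 21.
The next 2 draws are then forced to be teal, giving 21 + 2 = 23.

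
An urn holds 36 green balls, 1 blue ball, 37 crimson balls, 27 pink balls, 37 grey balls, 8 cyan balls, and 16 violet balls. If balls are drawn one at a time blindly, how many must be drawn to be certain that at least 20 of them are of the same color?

102

In the worst case we take at most 19 of each color, but all 1 blue, all 8 cyan, and all 16 violet (fewer than 19), giving 19 + 1 + 19 + 19 + 19 + 8 + 16 = 101.
One more ball then forces some color to 20, so 101 + 1 = 102.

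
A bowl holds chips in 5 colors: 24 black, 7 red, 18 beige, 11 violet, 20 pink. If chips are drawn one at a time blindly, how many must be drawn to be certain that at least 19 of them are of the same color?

Treat the 5 colors as pigeonholes.
In the worst case we take at most 18 of each color, but all 7 red and all 11 violet (fewer than 18), giving 18 + 7 + 18 + 11 + 18 = 72.
One more chip then forces some color to 19, so 72 + 1 = 73.

73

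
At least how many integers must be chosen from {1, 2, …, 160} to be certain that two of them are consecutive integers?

Partition {1, …, 160} into 80 pairs: {1,2}, {3,4}, …, {159,160}.
Choosing 80 integers — say the 80 even numbers 2, 4, …, 160 — takes one from each pair and avoids the property.
Choosing 81 forces two into the same pair by pigeonhole, and those are consecutive. So 81.

81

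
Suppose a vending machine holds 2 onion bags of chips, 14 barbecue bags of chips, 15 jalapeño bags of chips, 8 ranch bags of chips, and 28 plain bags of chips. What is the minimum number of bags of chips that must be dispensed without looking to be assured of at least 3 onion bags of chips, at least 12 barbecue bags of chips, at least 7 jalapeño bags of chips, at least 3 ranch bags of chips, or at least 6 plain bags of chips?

Each of the 5 flavors has its own threshold; avoid all of them simultaneously.
The worst case stops just short of every target: 2 onion, 11 barbecue, 6 jalapeño, 2 ranch, 5 plain — 2 + 11 + 6 + 2 + 5 = 26 bags of chips.
One more bag of chips must push some flavor to its target, so 26 + 1 = 27.

27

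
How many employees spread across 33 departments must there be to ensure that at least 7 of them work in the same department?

199

There are 33 departments acting as pigeonholes.
With 33 × 6 = 198 employees we could place exactly 6 in each, with no class reaching 7.
One more forces some class to hold 7, so 198 + 1 = 199.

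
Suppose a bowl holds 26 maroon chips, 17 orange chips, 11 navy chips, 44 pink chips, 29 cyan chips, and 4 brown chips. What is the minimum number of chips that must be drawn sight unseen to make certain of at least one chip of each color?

128

The hardest color to obtain is brown: we could draw every other chip first — 131 − 4 = 127 chips — without a single brown one.
The next draw must be brown, so 127 + 1 = 128.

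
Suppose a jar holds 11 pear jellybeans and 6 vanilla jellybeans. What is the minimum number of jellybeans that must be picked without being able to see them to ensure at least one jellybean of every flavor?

12

The hardest flavor to obtain is vanilla: we could draw every other jellybean first — 17 − 6 = 11 jellybeans — without a single vanilla one.
The next draw must be vanilla, so 11 + 1 = 12.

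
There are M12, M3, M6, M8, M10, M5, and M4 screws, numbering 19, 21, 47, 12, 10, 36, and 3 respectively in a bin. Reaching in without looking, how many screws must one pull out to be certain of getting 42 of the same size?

143

In the worst case we take at most 41 of each size, but all 19 M12, all 21 M3, all 12 M8, all 10 M10, all 36 M5, and all 3 M4 (fewer than 41), giving 19 + 21 + 41 + 12 + 10 + 36 + 3 = 142.
One more screw then forces some size to 42, so 142 + 1 = 143.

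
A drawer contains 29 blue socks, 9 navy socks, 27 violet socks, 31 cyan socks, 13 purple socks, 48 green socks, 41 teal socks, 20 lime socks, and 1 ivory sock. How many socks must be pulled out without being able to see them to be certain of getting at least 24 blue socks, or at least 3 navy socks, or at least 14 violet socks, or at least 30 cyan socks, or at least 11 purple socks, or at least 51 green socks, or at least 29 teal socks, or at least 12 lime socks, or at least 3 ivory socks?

166

Each of the 9 colors has its own threshold; avoid all of them simultaneously.
The worst case stops just short of every target: 23 blue, 2 navy, 13 violet, 29 cyan, 10 purple, all 48 green, 28 teal, 11 lime, all 1 ivory — 23 + 2 + 13 + 29 + 10 + 48 + 28 + 11 + 1 = 165 socks.
One more sock must push some color to its target, so 165 + 1 = 166.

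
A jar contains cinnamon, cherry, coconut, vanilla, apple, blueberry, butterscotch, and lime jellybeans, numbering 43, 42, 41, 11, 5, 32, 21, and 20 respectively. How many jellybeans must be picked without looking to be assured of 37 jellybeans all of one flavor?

198

In the worst case we take at most 36 of each flavor, but all 11 vanilla, all 5 apple, all 32 blueberry, all 21 butterscotch, and all 20 lime (fewer than 36), giving 36 + 36 + 36 + 11 + 5 + 32 + 21 + 20 = 197.
One more jellybean then forces some flavor to 37, so 197 + 1 = 198.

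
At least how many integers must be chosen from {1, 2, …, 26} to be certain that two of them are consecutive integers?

Partition {1, …, 26} into 13 pairs: {1,2}, {3,4}, …, {25,26}.
Choosing 13 integers — say the 13 even numbers 2, 4, …, 26 — takes one from each pair and avoids the property.
Choosing 14 forces two into the same pair by pigeonhole, and those are consecutive. So 14.

14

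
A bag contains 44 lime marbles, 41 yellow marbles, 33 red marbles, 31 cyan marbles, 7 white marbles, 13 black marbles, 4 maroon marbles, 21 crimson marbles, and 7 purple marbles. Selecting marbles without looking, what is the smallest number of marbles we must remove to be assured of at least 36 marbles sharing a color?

187

In the worst case we take at most 35 of each color, but all 33 red, all 31 cyan, all 7 white, all 13 black, all 4 maroon, all 21 crimson, and all 7 purple (fewer than 35), giving 35 + 35 + 33 + 31 + 7 + 13 + 4 + 21 + 7 = 186.
One more marble then forces some color to 36, so 186 + 1 = 187.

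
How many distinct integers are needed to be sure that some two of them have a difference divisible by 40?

41

Two integers differ by a multiple of 40 exactly when they share a remainder mod 40.
There are 40 residue classes mod 40, so 40 integers can all lie in distinct classes.
One more integer must repeat a residue, giving a difference divisible by 40. So n = 40 + 1 = 41.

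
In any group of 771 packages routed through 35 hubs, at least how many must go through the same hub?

The 771 packages fall into 35 hubs.
If each of the 35 hubs held at most 22, the total would be at most 35 × 22 = 770 < 771, a contradiction.
So at least one holds ⌈771/35⌉ = 23.

23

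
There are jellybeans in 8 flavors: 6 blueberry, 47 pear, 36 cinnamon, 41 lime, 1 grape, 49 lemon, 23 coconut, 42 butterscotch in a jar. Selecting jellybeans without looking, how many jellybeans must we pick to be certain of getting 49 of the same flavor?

In the worst case we take at most 48 of each flavor, but all 6 blueberry, all 47 pear, all 36 cinnamon, all 41 lime, all 1 grape, all 23 coconut, and all 42 butterscotch (fewer than 48), giving 6 + 47 + 36 + 41 + 1 + 48 + 23 + 42 = 244.
One more jellybean then forces some flavor to 49, so 244 + 1 = 245.

245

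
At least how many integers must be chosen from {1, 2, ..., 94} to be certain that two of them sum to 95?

48

Partition {1, …, 94} into 47 pairs: {1,94}, {2,93}, …, {47,48}.
Choosing 47 integers — say the integers 1 through 47 — takes one from each pair and avoids the property.
Choosing 48 forces two into the same pair by pigeonhole, and those sum to 95. So 48.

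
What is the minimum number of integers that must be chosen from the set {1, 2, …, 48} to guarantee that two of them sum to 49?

25

Partition {1, …, 48} into 24 pairs: {1,48}, {2,47}, …, {24,25}.
Choosing 24 integers — say the integers 1 through 24 — takes one from each pair and avoids the property.
Choosing 25 forces two into the same pair by pigeonhole, and those sum to 49. So 25.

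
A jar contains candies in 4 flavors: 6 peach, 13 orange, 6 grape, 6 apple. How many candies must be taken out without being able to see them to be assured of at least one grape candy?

26

The worst case draws every non-grape candy first: 6 + 13 + 6 = 25.
The next draw is then forced to be grape, giving 25 + 1 = 26.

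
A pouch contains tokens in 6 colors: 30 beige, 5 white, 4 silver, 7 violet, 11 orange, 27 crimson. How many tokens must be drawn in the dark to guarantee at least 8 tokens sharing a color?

Treat the 6 colors as pigeonholes.
In the worst case we take at most 7 of each color, but all 5 white and all 4 silver (fewer than 7), giving 7 + 5 + 4 + 7 + 7 + 7 = 37.
One more token then forces some color to 8, so 37 + 1 = 38.

38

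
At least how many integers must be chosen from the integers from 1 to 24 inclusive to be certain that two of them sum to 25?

Partition {1, …, 24} into 12 pairs: {1,24}, {2,23}, …, {12,13}.
Choosing 12 integers — say the integers 1 through 12 — takes one from each pair and avoids the property.
Choosing 13 forces two into the same pair by pigeonhole, and those sum to 25. So 13.

13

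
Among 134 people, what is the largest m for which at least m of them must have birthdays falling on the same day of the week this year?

20

There are 7 days of the week, which serve as the pigeonholes.
If each of the 7 days of the week held at most 19, the total would be at most 7 × 19 = 133 < 134, a contradiction.
So at least one holds ⌈134/7⌉ = 20.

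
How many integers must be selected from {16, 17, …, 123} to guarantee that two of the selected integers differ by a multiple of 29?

30

Use the pigeonhole principle on residue classes: group the integers by remainder mod 29; there are 29 residue classes, each nonempty in this range.
Choosing one from each class (29 integers) avoids any shared remainder.
One more choice must repeat a class, so two differ by a multiple of 29. Hence 29 + 1 = 30.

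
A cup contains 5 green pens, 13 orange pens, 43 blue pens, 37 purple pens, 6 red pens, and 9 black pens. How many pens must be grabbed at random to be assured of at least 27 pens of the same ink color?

In the worst case we take at most 26 of each ink color, but all 5 green, all 13 orange, all 6 red, and all 9 black (fewer than 26), giving 5 + 13 + 26 + 26 + 6 + 9 = 85.
One more pen then forces some ink color to 27, so 85 + 1 = 86.

86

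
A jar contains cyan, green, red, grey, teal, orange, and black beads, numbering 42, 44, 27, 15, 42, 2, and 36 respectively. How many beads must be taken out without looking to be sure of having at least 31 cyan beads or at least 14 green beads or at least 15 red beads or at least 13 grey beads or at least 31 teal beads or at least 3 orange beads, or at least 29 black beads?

The worst case stops just short of every target: 30 cyan, 13 green, 14 red, 12 grey, 30 teal, 2 orange, 28 black — 30 + 13 + 14 + 12 + 30 + 2 + 28 = 129 beads.
One more bead must push some color to its target, so 129 + 1 = 130.

130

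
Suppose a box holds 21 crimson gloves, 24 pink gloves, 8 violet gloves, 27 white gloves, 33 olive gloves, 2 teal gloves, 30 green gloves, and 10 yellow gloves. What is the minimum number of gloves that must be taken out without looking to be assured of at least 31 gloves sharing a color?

153

In the worst case we take at most 30 of each color, but all 21 crimson, all 24 pink, all 8 violet, all 27 white, all 2 teal, and all 10 yellow (fewer than 30), giving 21 + 24 + 8 + 27 + 30 + 2 + 30 + 10 = 152.
One more glove then forces some color to 31, so 152 + 1 = 153.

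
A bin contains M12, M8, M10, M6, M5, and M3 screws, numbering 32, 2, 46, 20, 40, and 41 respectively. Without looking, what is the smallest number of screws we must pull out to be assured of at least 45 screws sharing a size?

180

In the worst case we take at most 44 of each size, but all 32 M12, all 2 M8, all 20 M6, all 40 M5, and all 41 M3 (fewer than 44), giving 32 + 2 + 44 + 20 + 40 + 41 = 179.
One more screw then forces some size to 45, so 179 + 1 = 180.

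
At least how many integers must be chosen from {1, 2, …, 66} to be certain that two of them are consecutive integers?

34

Partition {1, …, 66} into 33 pairs: {1,2}, {3,4}, …, {65,66}.
Choosing 33 integers — say the 33 even numbers 2, 4, …, 66 — takes one from each pair and avoids the property.
Choosing 34 forces two into the same pair by pigeonhole, and those are consecutive. So 34.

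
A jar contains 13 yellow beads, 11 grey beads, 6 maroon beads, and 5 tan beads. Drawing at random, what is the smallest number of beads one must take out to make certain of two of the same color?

The worst case takes 1 bead of each color without reaching 2 of any: 4 × 1 = 4.
The next bead must bring some color to 2, so 4 + 1 = 5.

5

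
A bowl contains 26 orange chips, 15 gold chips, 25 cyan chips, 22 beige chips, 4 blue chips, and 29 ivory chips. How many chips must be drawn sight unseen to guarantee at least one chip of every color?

The hardest color to obtain is blue: we could draw every other chip first — 121 − 4 = 117 chips — without a single blue one.
The next draw must be blue, so 117 + 1 = 118.

118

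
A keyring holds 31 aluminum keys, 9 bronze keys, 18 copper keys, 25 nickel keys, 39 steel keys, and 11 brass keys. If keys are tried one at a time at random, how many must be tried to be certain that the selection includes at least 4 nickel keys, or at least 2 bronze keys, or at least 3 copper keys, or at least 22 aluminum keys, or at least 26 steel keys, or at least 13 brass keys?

The worst case stops just short of every target: 21 aluminum, 1 bronze, 2 copper, 3 nickel, 25 steel, all 11 brass — 21 + 1 + 2 + 3 + 25 + 11 = 63 keys.
One more key must push some type to its target, so 63 + 1 = 64.

64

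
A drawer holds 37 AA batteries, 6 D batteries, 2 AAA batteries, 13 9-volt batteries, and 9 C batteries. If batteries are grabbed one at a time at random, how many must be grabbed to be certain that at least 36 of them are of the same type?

Treat the 5 types as pigeonholes.
In the worst case we take at most 35 of each type, but all 6 D, all 2 AAA, all 13 9-volt, and all 9 C (fewer than 35), giving 35 + 6 + 2 + 13 + 9 = 65.
One more battery then forces some type to 36, so 65 + 1 = 66.

66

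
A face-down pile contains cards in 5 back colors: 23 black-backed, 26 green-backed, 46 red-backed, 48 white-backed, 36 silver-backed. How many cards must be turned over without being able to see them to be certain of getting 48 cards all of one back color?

179

In the worst case we take at most 47 of each back color, but all 23 black-backed, all 26 green-backed, all 46 red-backed, and all 36 silver-backed (fewer than 47), giving 23 + 26 + 46 + 47 + 36 = 178.
One more card then forces some back color to 48, so 178 + 1 = 179.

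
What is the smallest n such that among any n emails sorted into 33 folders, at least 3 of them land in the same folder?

There are 33 folders acting as pigeonholes.
With 33 × 2 = 66 emails we could place exactly 2 in each, with no class reaching 3.
One more forces some class to hold 3, so 66 + 1 = 67.

67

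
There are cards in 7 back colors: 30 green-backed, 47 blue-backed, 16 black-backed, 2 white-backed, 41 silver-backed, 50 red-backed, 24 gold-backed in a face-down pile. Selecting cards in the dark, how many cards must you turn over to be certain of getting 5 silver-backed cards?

174

The worst case draws every non-silver-backed card first: 30 + 47 + 16 + 2 + 50 + 24 = 169.
The next 5 draws are then forced to be silver-backed, giving 169 + 5 = 174.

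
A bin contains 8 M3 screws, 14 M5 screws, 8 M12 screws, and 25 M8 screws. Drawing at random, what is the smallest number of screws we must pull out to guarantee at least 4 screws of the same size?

The worst case takes 3 screws of each size without reaching 4 of any: 4 × 3 = 12.
The next screw must bring some size to 4, so 12 + 1 = 13.

13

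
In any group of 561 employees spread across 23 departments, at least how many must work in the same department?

25

If each of the 23 departments held at most 24, the total would be at most 23 × 24 = 552 < 561, a contradiction.
So at least one holds ⌈561/23⌉ = 25.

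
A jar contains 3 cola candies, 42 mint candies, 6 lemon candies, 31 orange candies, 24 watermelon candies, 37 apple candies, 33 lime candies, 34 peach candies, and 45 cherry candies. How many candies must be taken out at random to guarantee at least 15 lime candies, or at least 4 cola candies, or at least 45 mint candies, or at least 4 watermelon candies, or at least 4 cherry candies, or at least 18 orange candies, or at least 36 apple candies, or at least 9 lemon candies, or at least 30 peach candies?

153

The worst case stops just short of every target: 3 cola, all 42 mint, all 6 lemon, 17 orange, 3 watermelon, 35 apple, 14 lime, 29 peach, 3 cherry — 3 + 42 + 6 + 17 + 3 + 35 + 14 + 29 + 3 = 152 candies.
One more candy must push some flavor to its target, so 152 + 1 = 153.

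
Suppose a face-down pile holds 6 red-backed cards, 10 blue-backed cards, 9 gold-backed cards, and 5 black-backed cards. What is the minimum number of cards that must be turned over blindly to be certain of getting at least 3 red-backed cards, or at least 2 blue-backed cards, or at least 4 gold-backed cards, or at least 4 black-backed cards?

10

Each of the 4 back colors has its own threshold; avoid all of them simultaneously.
The worst case stops just short of every target: 2 red-backed, 1 blue-backed, 3 gold-backed, 3 black-backed — 2 + 1 + 3 + 3 = 9 cards.
One more card must push some back color to its target, so 9 + 1 = 10.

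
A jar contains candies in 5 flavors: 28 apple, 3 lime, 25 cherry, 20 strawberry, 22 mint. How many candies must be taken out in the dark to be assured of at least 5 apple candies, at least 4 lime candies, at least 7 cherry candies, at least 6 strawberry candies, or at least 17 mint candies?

The worst case stops just short of every target: 4 apple, 3 lime, 6 cherry, 5 strawberry, 16 mint — 4 + 3 + 6 + 5 + 16 = 34 candies.
One more candy must push some flavor to its target, so 34 + 1 = 35.

35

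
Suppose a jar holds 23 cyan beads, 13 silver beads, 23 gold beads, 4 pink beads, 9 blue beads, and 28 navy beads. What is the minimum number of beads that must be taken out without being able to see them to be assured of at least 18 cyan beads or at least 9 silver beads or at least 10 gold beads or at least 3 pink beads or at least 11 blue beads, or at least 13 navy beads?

58

The worst case stops just short of every target: 17 cyan, 8 silver, 9 gold, 2 pink, all 9 blue, 12 navy — 17 + 8 + 9 + 2 + 9 + 12 = 57 beads.
One more bead must push some color to its target, so 57 + 1 = 58.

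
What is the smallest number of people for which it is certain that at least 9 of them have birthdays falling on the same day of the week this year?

57

There are 7 days of the week acting as pigeonholes.
With 7 × 8 = 56 people we could place exactly 8 in each, with no class reaching 9.
One more forces some class to hold 9, so 56 + 1 = 57.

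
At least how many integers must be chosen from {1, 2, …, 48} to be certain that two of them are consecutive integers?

Partition {1, …, 48} into 24 pairs: {1,2}, {3,4}, …, {47,48}.
Choosing 24 integers — say the 24 even numbers 2, 4, …, 48 — takes one from each pair and avoids the property.
Choosing 25 forces two into the same pair by pigeonhole, and those are consecutive. So 25.

25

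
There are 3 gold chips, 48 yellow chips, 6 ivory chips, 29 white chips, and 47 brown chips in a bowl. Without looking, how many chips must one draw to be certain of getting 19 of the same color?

In the worst case we take at most 18 of each color, but all 3 gold and all 6 ivory (fewer than 18), giving 3 + 18 + 6 + 18 + 18 = 63.
One more chip then forces some color to 19, so 63 + 1 = 64.

64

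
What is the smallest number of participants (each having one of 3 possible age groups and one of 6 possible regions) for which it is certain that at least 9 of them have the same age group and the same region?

145

There are 3 × 6 = 18 (age group, region) combinations acting as pigeonholes.
With 18 × 8 = 144 participants we could place exactly 8 in each, with no (age group, region) pair reaching 9.
One more forces some (age group, region) pair to hold 9, so 144 + 1 = 145.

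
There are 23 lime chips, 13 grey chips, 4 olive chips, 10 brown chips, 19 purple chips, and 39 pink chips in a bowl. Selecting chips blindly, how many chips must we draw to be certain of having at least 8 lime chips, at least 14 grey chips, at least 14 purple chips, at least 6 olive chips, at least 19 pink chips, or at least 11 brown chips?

66

Each of the 6 colors has its own threshold; avoid all of them simultaneously.
The worst case stops just short of every target: 7 lime, 13 grey, all 4 olive, 10 brown, 13 purple, 18 pink — 7 + 13 + 4 + 10 + 13 + 18 = 65 chips.
One more chip must push some color to its target, so 65 + 1 = 66.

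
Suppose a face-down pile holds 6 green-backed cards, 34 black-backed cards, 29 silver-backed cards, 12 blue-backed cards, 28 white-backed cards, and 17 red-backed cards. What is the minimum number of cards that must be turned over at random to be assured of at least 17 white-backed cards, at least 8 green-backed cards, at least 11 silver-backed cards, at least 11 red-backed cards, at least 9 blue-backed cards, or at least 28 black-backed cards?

78

The worst case stops just short of every target: all 6 green-backed, 27 black-backed, 10 silver-backed, 8 blue-backed, 16 white-backed, 10 red-backed — 6 + 27 + 10 + 8 + 16 + 10 = 77 cards.
One more card must push some back color to its target, so 77 + 1 = 78.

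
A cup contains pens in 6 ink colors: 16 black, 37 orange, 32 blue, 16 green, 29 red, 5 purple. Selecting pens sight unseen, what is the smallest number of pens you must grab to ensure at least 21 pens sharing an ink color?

98

Treat the 6 ink colors as pigeonholes.
In the worst case we take at most 20 of each ink color, but all 16 black, all 16 green, and all 5 purple (fewer than 20), giving 16 + 20 + 20 + 16 + 20 + 5 = 97.
One more pen then forces some ink color to 21, so 97 + 1 = 98.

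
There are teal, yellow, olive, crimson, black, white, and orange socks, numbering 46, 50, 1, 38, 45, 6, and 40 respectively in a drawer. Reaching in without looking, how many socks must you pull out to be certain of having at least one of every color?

The hardest color to obtain is olive: we could draw every other sock first — 226 − 1 = 225 socks — without a single olive one.
The next draw must be olive, so 225 + 1 = 226.

226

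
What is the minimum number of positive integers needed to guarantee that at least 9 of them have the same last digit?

There are 10 possible last digits acting as pigeonholes.
With 10 × 8 = 80 positive integers we could place exactly 8 in each, with no class reaching 9.
One more forces some class to hold 9, so 80 + 1 = 81.

81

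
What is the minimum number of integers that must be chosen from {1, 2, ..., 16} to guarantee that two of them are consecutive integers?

9

Partition {1, …, 16} into 8 pairs: {1,2}, {3,4}, …, {15,16}.
Choosing 8 integers — say the 8 even numbers 2, 4, …, 16 — takes one from each pair and avoids the property.
Choosing 9 forces two into the same pair by pigeonhole, and those are consecutive. So 9.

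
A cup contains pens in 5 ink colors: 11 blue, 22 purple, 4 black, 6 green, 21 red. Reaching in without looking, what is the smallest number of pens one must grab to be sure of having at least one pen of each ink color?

The hardest ink color to obtain is black: we could draw every other pen first — 64 − 4 = 60 pens — without a single black one.
The next draw must be black, so 60 + 1 = 61.

61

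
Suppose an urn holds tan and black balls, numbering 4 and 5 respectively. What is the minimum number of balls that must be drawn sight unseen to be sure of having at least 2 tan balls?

The worst case draws every non-tan ball first: 5.
The next 2 draws are then forced to be tan, giving 5 + 2 = 7.

7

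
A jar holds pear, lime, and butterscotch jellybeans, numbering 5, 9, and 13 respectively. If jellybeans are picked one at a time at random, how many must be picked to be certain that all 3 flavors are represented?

The hardest flavor to obtain is pear: we could draw every other jellybean first — 27 − 5 = 22 jellybeans — without a single pear one.
The next draw must be pear, so 22 + 1 = 23.

23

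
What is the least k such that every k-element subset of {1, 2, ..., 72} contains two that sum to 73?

37

Partition {1, …, 72} into 36 pairs: {1,72}, {2,71}, …, {36,37}.
Choosing 36 integers — say the integers 1 through 36 — takes one from each pair and avoids the property.
Choosing 37 forces two into the same pair by pigeonhole, and those sum to 73. So 37.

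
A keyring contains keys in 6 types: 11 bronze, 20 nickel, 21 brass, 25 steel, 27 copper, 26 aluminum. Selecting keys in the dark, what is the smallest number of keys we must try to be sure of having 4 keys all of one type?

Treat the 6 types as pigeonholes.
The worst case takes 3 keys of each type without reaching 4 of any: 6 × 3 = 18.
The next key must bring some type to 4, so 18 + 1 = 19.

19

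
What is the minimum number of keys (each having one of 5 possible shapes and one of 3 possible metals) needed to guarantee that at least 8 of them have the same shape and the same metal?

There are 5 × 3 = 15 (shape, metal) combinations acting as pigeonholes.
With 15 × 7 = 105 keys we could place exactly 7 in each, with no (shape, metal) pair reaching 8.
One more forces some (shape, metal) pair to hold 8, so 105 + 1 = 106.

106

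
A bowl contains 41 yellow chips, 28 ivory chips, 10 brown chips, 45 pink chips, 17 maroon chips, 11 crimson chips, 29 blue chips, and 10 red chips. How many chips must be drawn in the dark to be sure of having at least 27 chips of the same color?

153

In the worst case we take at most 26 of each color, but all 10 brown, all 17 maroon, all 11 crimson, and all 10 red (fewer than 26), giving 26 + 26 + 10 + 26 + 17 + 11 + 26 + 10 = 152.
One more chip then forces some color to 27, so 152 + 1 = 153.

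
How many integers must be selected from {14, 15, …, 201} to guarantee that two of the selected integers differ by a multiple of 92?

93

Group the integers by remainder mod 92; there are 92 residue classes, each nonempty in this range.
Choosing one from each class (92 integers) avoids any shared remainder.
One more choice must repeat a class, so two differ by a multiple of 92. Hence 92 + 1 = 93.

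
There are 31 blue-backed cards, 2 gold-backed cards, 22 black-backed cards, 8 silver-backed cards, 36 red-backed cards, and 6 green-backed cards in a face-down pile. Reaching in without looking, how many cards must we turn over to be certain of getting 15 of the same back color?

In the worst case we take at most 14 of each back color, but all 2 gold-backed, all 8 silver-backed, and all 6 green-backed (fewer than 14), giving 14 + 2 + 14 + 8 + 14 + 6 = 58.
One more card then forces some back color to 15, so 58 + 1 = 59.

59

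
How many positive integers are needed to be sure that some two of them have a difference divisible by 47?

Two integers differ by a multiple of 47 exactly when they share a remainder mod 47.
There are 47 residue classes mod 47, so 47 integers can all lie in distinct classes.
One more integer must repeat a residue, giving a difference divisible by 47. So n = 47 + 1 = 48.

48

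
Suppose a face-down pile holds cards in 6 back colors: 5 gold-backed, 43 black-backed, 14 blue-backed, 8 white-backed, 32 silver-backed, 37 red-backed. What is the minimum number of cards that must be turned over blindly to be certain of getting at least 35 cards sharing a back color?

128

In the worst case we take at most 34 of each back color, but all 5 gold-backed, all 14 blue-backed, all 8 white-backed, and all 32 silver-backed (fewer than 34), giving 5 + 34 + 14 + 8 + 32 + 34 = 127.
One more card then forces some back color to 35, so 127 + 1 = 128.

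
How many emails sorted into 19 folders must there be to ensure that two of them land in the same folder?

20

There are 19 folders acting as pigeonholes.
With 19 emails we could place one in each, avoiding any repeat.
One more forces some class to hold 2, so 19 + 1 = 20.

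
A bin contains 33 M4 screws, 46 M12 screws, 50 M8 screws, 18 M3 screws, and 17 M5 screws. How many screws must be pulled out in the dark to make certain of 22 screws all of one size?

Treat the 5 sizes as pigeonholes.
In the worst case we take at most 21 of each size, but all 18 M3 and all 17 M5 (fewer than 21), giving 21 + 21 + 21 + 18 + 17 = 98.
One more screw then forces some size to 22, so 98 + 1 = 99.

99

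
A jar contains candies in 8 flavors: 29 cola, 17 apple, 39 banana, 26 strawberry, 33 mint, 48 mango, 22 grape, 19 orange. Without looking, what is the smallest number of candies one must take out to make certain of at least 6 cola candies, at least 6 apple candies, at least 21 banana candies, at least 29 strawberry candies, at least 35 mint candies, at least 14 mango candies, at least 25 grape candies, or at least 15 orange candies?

139

Each of the 8 flavors has its own threshold; avoid all of them simultaneously.
The worst case stops just short of every target: 5 cola, 5 apple, 20 banana, all 26 strawberry, all 33 mint, 13 mango, all 22 grape, 14 orange — 5 + 5 + 20 + 26 + 33 + 13 + 22 + 14 = 138 candies.
One more candy must push some flavor to its target, so 138 + 1 = 139.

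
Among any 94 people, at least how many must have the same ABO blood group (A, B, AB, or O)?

The 94 people fall into 4 ABO blood groups.
If each of the 4 ABO blood groups held at most 23, the total would be at most 4 × 23 = 92 < 94, a contradiction.
So at least one holds ⌈94/4⌉ = 24.

24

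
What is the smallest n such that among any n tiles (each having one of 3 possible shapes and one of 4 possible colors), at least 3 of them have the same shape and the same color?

25

There are 3 × 4 = 12 (shape, color) combinations acting as pigeonholes.
With 12 × 2 = 24 tiles we could place exactly 2 in each, with no (shape, color) pair reaching 3.
One more forces some (shape, color) pair to hold 3, so 24 + 1 = 25.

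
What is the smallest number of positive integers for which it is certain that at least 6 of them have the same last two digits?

501

There are 100 possible two-digit endings acting as pigeonholes.
With 100 × 5 = 500 positive integers we could place exactly 5 in each, with no class reaching 6.
One more forces some class to hold 6, so 500 + 1 = 501.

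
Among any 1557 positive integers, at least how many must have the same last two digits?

There are 100 possible two-digit endings, which serve as the pigeonholes.
If each of the 100 possible two-digit endings held at most 15, the total would be at most 100 × 15 = 1500 < 1557, a contradiction.
So at least one holds ⌈1557/100⌉ = 16.

16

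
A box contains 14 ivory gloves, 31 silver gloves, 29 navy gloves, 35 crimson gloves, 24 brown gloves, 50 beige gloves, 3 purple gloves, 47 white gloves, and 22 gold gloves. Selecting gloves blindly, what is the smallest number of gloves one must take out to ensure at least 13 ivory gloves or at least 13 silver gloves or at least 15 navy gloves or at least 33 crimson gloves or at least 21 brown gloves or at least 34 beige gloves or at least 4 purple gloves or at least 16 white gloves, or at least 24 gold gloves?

Each of the 9 colors has its own threshold; avoid all of them simultaneously.
The worst case stops just short of every target: 12 ivory, 12 silver, 14 navy, 32 crimson, 20 brown, 33 beige, 3 purple, 15 white, all 22 gold — 12 + 12 + 14 + 32 + 20 + 33 + 3 + 15 + 22 = 163 gloves.
One more glove must push some color to its target, so 163 + 1 = 164.

164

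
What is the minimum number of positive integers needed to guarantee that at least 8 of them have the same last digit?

There are 10 possible last digits acting as pigeonholes.
With 10 × 7 = 70 positive integers we could place exactly 7 in each, with no class reaching 8.
One more forces some class to hold 8, so 70 + 1 = 71.

71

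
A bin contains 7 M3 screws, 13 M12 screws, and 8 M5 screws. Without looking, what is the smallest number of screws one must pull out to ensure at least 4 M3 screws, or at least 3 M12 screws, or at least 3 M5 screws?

Each of the 3 sizes has its own threshold; avoid all of them simultaneously.
The worst case stops just short of every target: 3 M3, 2 M12, 2 M5 — 3 + 2 + 2 = 7 screws.
One more screw must push some size to its target, so 7 + 1 = 8.

8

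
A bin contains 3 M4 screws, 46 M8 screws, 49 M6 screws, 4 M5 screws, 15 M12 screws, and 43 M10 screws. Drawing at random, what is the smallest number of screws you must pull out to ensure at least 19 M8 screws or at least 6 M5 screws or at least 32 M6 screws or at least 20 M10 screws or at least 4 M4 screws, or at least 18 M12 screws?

Each of the 6 sizes has its own threshold; avoid all of them simultaneously.
The worst case stops just short of every target: 3 M4, 18 M8, 31 M6, all 4 M5, all 15 M12, 19 M10 — 3 + 18 + 31 + 4 + 15 + 19 = 90 screws.
One more screw must push some size to its target, so 90 + 1 = 91.

91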